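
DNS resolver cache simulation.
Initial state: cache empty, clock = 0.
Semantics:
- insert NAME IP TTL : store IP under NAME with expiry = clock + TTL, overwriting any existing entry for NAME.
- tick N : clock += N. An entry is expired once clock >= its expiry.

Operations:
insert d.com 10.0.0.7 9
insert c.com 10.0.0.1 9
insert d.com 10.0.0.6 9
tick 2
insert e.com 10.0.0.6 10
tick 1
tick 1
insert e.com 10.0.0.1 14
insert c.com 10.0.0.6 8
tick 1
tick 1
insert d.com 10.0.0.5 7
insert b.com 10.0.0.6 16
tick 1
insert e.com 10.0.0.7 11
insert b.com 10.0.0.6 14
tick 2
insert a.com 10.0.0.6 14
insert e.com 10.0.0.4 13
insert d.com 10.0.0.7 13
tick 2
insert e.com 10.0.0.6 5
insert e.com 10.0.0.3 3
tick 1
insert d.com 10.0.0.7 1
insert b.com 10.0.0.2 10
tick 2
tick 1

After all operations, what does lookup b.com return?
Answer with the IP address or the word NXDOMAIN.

Answer: 10.0.0.2

Derivation:
Op 1: insert d.com -> 10.0.0.7 (expiry=0+9=9). clock=0
Op 2: insert c.com -> 10.0.0.1 (expiry=0+9=9). clock=0
Op 3: insert d.com -> 10.0.0.6 (expiry=0+9=9). clock=0
Op 4: tick 2 -> clock=2.
Op 5: insert e.com -> 10.0.0.6 (expiry=2+10=12). clock=2
Op 6: tick 1 -> clock=3.
Op 7: tick 1 -> clock=4.
Op 8: insert e.com -> 10.0.0.1 (expiry=4+14=18). clock=4
Op 9: insert c.com -> 10.0.0.6 (expiry=4+8=12). clock=4
Op 10: tick 1 -> clock=5.
Op 11: tick 1 -> clock=6.
Op 12: insert d.com -> 10.0.0.5 (expiry=6+7=13). clock=6
Op 13: insert b.com -> 10.0.0.6 (expiry=6+16=22). clock=6
Op 14: tick 1 -> clock=7.
Op 15: insert e.com -> 10.0.0.7 (expiry=7+11=18). clock=7
Op 16: insert b.com -> 10.0.0.6 (expiry=7+14=21). clock=7
Op 17: tick 2 -> clock=9.
Op 18: insert a.com -> 10.0.0.6 (expiry=9+14=23). clock=9
Op 19: insert e.com -> 10.0.0.4 (expiry=9+13=22). clock=9
Op 20: insert d.com -> 10.0.0.7 (expiry=9+13=22). clock=9
Op 21: tick 2 -> clock=11.
Op 22: insert e.com -> 10.0.0.6 (expiry=11+5=16). clock=11
Op 23: insert e.com -> 10.0.0.3 (expiry=11+3=14). clock=11
Op 24: tick 1 -> clock=12. purged={c.com}
Op 25: insert d.com -> 10.0.0.7 (expiry=12+1=13). clock=12
Op 26: insert b.com -> 10.0.0.2 (expiry=12+10=22). clock=12
Op 27: tick 2 -> clock=14. purged={d.com,e.com}
Op 28: tick 1 -> clock=15.
lookup b.com: present, ip=10.0.0.2 expiry=22 > clock=15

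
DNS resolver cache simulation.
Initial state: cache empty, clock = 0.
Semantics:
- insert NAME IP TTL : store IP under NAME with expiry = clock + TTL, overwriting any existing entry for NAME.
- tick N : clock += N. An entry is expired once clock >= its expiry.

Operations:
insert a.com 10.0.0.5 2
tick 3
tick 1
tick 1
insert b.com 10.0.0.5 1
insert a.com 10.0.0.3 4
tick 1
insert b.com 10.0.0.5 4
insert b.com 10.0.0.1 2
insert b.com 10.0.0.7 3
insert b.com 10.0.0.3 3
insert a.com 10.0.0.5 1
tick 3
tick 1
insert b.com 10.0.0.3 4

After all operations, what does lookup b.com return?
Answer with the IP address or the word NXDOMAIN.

Op 1: insert a.com -> 10.0.0.5 (expiry=0+2=2). clock=0
Op 2: tick 3 -> clock=3. purged={a.com}
Op 3: tick 1 -> clock=4.
Op 4: tick 1 -> clock=5.
Op 5: insert b.com -> 10.0.0.5 (expiry=5+1=6). clock=5
Op 6: insert a.com -> 10.0.0.3 (expiry=5+4=9). clock=5
Op 7: tick 1 -> clock=6. purged={b.com}
Op 8: insert b.com -> 10.0.0.5 (expiry=6+4=10). clock=6
Op 9: insert b.com -> 10.0.0.1 (expiry=6+2=8). clock=6
Op 10: insert b.com -> 10.0.0.7 (expiry=6+3=9). clock=6
Op 11: insert b.com -> 10.0.0.3 (expiry=6+3=9). clock=6
Op 12: insert a.com -> 10.0.0.5 (expiry=6+1=7). clock=6
Op 13: tick 3 -> clock=9. purged={a.com,b.com}
Op 14: tick 1 -> clock=10.
Op 15: insert b.com -> 10.0.0.3 (expiry=10+4=14). clock=10
lookup b.com: present, ip=10.0.0.3 expiry=14 > clock=10

Answer: 10.0.0.3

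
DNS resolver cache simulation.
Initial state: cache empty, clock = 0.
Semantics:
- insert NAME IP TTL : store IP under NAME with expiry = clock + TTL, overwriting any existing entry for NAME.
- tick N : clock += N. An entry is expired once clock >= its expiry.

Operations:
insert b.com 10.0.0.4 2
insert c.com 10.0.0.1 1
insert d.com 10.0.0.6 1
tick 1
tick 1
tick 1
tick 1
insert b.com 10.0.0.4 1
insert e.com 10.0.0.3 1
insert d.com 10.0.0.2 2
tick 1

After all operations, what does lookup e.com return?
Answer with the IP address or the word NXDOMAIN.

Op 1: insert b.com -> 10.0.0.4 (expiry=0+2=2). clock=0
Op 2: insert c.com -> 10.0.0.1 (expiry=0+1=1). clock=0
Op 3: insert d.com -> 10.0.0.6 (expiry=0+1=1). clock=0
Op 4: tick 1 -> clock=1. purged={c.com,d.com}
Op 5: tick 1 -> clock=2. purged={b.com}
Op 6: tick 1 -> clock=3.
Op 7: tick 1 -> clock=4.
Op 8: insert b.com -> 10.0.0.4 (expiry=4+1=5). clock=4
Op 9: insert e.com -> 10.0.0.3 (expiry=4+1=5). clock=4
Op 10: insert d.com -> 10.0.0.2 (expiry=4+2=6). clock=4
Op 11: tick 1 -> clock=5. purged={b.com,e.com}
lookup e.com: not in cache (expired or never inserted)

Answer: NXDOMAIN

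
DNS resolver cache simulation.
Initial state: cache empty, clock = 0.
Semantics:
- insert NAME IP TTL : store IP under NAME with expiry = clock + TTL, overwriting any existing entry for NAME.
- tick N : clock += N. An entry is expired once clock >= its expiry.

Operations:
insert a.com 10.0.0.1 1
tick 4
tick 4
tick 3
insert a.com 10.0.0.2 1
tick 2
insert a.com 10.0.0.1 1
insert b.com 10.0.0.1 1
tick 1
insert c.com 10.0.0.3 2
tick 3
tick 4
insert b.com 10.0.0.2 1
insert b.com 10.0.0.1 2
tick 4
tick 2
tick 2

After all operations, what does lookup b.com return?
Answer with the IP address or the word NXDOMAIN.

Answer: NXDOMAIN

Derivation:
Op 1: insert a.com -> 10.0.0.1 (expiry=0+1=1). clock=0
Op 2: tick 4 -> clock=4. purged={a.com}
Op 3: tick 4 -> clock=8.
Op 4: tick 3 -> clock=11.
Op 5: insert a.com -> 10.0.0.2 (expiry=11+1=12). clock=11
Op 6: tick 2 -> clock=13. purged={a.com}
Op 7: insert a.com -> 10.0.0.1 (expiry=13+1=14). clock=13
Op 8: insert b.com -> 10.0.0.1 (expiry=13+1=14). clock=13
Op 9: tick 1 -> clock=14. purged={a.com,b.com}
Op 10: insert c.com -> 10.0.0.3 (expiry=14+2=16). clock=14
Op 11: tick 3 -> clock=17. purged={c.com}
Op 12: tick 4 -> clock=21.
Op 13: insert b.com -> 10.0.0.2 (expiry=21+1=22). clock=21
Op 14: insert b.com -> 10.0.0.1 (expiry=21+2=23). clock=21
Op 15: tick 4 -> clock=25. purged={b.com}
Op 16: tick 2 -> clock=27.
Op 17: tick 2 -> clock=29.
lookup b.com: not in cache (expired or never inserted)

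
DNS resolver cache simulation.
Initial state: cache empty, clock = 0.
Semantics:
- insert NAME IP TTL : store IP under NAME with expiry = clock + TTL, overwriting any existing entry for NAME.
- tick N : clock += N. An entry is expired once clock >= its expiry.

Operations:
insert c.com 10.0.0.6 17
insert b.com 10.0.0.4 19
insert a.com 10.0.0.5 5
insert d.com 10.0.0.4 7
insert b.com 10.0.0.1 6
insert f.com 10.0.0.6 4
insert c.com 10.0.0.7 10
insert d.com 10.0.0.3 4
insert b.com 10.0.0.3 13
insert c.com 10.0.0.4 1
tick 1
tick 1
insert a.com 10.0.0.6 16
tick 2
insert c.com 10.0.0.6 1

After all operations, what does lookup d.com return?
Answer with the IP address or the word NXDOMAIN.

Op 1: insert c.com -> 10.0.0.6 (expiry=0+17=17). clock=0
Op 2: insert b.com -> 10.0.0.4 (expiry=0+19=19). clock=0
Op 3: insert a.com -> 10.0.0.5 (expiry=0+5=5). clock=0
Op 4: insert d.com -> 10.0.0.4 (expiry=0+7=7). clock=0
Op 5: insert b.com -> 10.0.0.1 (expiry=0+6=6). clock=0
Op 6: insert f.com -> 10.0.0.6 (expiry=0+4=4). clock=0
Op 7: insert c.com -> 10.0.0.7 (expiry=0+10=10). clock=0
Op 8: insert d.com -> 10.0.0.3 (expiry=0+4=4). clock=0
Op 9: insert b.com -> 10.0.0.3 (expiry=0+13=13). clock=0
Op 10: insert c.com -> 10.0.0.4 (expiry=0+1=1). clock=0
Op 11: tick 1 -> clock=1. purged={c.com}
Op 12: tick 1 -> clock=2.
Op 13: insert a.com -> 10.0.0.6 (expiry=2+16=18). clock=2
Op 14: tick 2 -> clock=4. purged={d.com,f.com}
Op 15: insert c.com -> 10.0.0.6 (expiry=4+1=5). clock=4
lookup d.com: not in cache (expired or never inserted)

Answer: NXDOMAIN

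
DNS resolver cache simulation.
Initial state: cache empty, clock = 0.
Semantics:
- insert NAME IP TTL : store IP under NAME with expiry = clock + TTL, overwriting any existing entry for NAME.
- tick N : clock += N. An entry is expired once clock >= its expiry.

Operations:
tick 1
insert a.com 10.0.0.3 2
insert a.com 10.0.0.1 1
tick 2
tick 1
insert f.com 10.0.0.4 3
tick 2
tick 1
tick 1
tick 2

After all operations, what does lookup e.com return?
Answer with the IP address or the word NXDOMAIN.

Answer: NXDOMAIN

Derivation:
Op 1: tick 1 -> clock=1.
Op 2: insert a.com -> 10.0.0.3 (expiry=1+2=3). clock=1
Op 3: insert a.com -> 10.0.0.1 (expiry=1+1=2). clock=1
Op 4: tick 2 -> clock=3. purged={a.com}
Op 5: tick 1 -> clock=4.
Op 6: insert f.com -> 10.0.0.4 (expiry=4+3=7). clock=4
Op 7: tick 2 -> clock=6.
Op 8: tick 1 -> clock=7. purged={f.com}
Op 9: tick 1 -> clock=8.
Op 10: tick 2 -> clock=10.
lookup e.com: not in cache (expired or never inserted)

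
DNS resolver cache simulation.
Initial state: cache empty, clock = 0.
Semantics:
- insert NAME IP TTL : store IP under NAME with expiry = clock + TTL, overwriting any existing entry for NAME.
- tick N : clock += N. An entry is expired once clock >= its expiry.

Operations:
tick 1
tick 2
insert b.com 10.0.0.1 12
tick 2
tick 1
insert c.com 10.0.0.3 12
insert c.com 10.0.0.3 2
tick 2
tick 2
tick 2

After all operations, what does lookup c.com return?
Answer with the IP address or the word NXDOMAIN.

Op 1: tick 1 -> clock=1.
Op 2: tick 2 -> clock=3.
Op 3: insert b.com -> 10.0.0.1 (expiry=3+12=15). clock=3
Op 4: tick 2 -> clock=5.
Op 5: tick 1 -> clock=6.
Op 6: insert c.com -> 10.0.0.3 (expiry=6+12=18). clock=6
Op 7: insert c.com -> 10.0.0.3 (expiry=6+2=8). clock=6
Op 8: tick 2 -> clock=8. purged={c.com}
Op 9: tick 2 -> clock=10.
Op 10: tick 2 -> clock=12.
lookup c.com: not in cache (expired or never inserted)

Answer: NXDOMAIN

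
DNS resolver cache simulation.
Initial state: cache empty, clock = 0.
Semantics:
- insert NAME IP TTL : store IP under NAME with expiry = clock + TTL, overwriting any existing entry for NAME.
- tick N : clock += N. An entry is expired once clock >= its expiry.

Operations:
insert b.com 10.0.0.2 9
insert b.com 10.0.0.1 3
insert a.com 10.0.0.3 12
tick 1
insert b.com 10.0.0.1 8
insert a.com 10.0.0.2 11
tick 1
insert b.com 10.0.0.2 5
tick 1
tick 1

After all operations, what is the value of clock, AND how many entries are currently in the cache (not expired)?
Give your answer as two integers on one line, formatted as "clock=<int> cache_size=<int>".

Answer: clock=4 cache_size=2

Derivation:
Op 1: insert b.com -> 10.0.0.2 (expiry=0+9=9). clock=0
Op 2: insert b.com -> 10.0.0.1 (expiry=0+3=3). clock=0
Op 3: insert a.com -> 10.0.0.3 (expiry=0+12=12). clock=0
Op 4: tick 1 -> clock=1.
Op 5: insert b.com -> 10.0.0.1 (expiry=1+8=9). clock=1
Op 6: insert a.com -> 10.0.0.2 (expiry=1+11=12). clock=1
Op 7: tick 1 -> clock=2.
Op 8: insert b.com -> 10.0.0.2 (expiry=2+5=7). clock=2
Op 9: tick 1 -> clock=3.
Op 10: tick 1 -> clock=4.
Final clock = 4
Final cache (unexpired): {a.com,b.com} -> size=2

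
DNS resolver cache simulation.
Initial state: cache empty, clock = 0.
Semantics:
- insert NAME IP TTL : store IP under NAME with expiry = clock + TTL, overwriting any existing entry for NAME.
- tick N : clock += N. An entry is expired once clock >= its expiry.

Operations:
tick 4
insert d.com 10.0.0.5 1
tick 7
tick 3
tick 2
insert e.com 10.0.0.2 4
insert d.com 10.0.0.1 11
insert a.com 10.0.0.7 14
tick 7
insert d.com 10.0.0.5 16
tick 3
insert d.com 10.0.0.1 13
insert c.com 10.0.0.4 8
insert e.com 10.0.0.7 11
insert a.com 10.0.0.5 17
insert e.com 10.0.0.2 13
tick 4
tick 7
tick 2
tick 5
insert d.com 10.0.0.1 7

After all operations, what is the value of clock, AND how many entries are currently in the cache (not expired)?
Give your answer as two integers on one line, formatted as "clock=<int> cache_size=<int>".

Answer: clock=44 cache_size=1

Derivation:
Op 1: tick 4 -> clock=4.
Op 2: insert d.com -> 10.0.0.5 (expiry=4+1=5). clock=4
Op 3: tick 7 -> clock=11. purged={d.com}
Op 4: tick 3 -> clock=14.
Op 5: tick 2 -> clock=16.
Op 6: insert e.com -> 10.0.0.2 (expiry=16+4=20). clock=16
Op 7: insert d.com -> 10.0.0.1 (expiry=16+11=27). clock=16
Op 8: insert a.com -> 10.0.0.7 (expiry=16+14=30). clock=16
Op 9: tick 7 -> clock=23. purged={e.com}
Op 10: insert d.com -> 10.0.0.5 (expiry=23+16=39). clock=23
Op 11: tick 3 -> clock=26.
Op 12: insert d.com -> 10.0.0.1 (expiry=26+13=39). clock=26
Op 13: insert c.com -> 10.0.0.4 (expiry=26+8=34). clock=26
Op 14: insert e.com -> 10.0.0.7 (expiry=26+11=37). clock=26
Op 15: insert a.com -> 10.0.0.5 (expiry=26+17=43). clock=26
Op 16: insert e.com -> 10.0.0.2 (expiry=26+13=39). clock=26
Op 17: tick 4 -> clock=30.
Op 18: tick 7 -> clock=37. purged={c.com}
Op 19: tick 2 -> clock=39. purged={d.com,e.com}
Op 20: tick 5 -> clock=44. purged={a.com}
Op 21: insert d.com -> 10.0.0.1 (expiry=44+7=51). clock=44
Final clock = 44
Final cache (unexpired): {d.com} -> size=1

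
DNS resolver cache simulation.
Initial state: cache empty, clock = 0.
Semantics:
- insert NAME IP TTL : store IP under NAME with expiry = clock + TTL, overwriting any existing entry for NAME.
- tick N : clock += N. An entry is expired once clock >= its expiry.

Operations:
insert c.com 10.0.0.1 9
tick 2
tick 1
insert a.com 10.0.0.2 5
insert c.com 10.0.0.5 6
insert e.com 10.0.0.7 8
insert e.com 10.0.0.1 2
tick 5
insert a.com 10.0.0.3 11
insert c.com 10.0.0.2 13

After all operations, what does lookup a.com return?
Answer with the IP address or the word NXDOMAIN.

Op 1: insert c.com -> 10.0.0.1 (expiry=0+9=9). clock=0
Op 2: tick 2 -> clock=2.
Op 3: tick 1 -> clock=3.
Op 4: insert a.com -> 10.0.0.2 (expiry=3+5=8). clock=3
Op 5: insert c.com -> 10.0.0.5 (expiry=3+6=9). clock=3
Op 6: insert e.com -> 10.0.0.7 (expiry=3+8=11). clock=3
Op 7: insert e.com -> 10.0.0.1 (expiry=3+2=5). clock=3
Op 8: tick 5 -> clock=8. purged={a.com,e.com}
Op 9: insert a.com -> 10.0.0.3 (expiry=8+11=19). clock=8
Op 10: insert c.com -> 10.0.0.2 (expiry=8+13=21). clock=8
lookup a.com: present, ip=10.0.0.3 expiry=19 > clock=8

Answer: 10.0.0.3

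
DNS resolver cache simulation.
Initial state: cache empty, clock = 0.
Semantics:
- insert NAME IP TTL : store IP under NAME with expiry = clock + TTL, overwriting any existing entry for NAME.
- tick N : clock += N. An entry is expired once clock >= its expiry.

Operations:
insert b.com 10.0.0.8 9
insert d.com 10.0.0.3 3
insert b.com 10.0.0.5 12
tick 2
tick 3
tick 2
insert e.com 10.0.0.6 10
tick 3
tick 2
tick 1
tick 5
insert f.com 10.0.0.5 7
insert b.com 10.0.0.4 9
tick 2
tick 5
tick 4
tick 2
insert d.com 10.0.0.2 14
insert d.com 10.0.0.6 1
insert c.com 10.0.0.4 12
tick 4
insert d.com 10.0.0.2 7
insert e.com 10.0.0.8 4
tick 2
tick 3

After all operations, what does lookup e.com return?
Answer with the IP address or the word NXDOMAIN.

Answer: NXDOMAIN

Derivation:
Op 1: insert b.com -> 10.0.0.8 (expiry=0+9=9). clock=0
Op 2: insert d.com -> 10.0.0.3 (expiry=0+3=3). clock=0
Op 3: insert b.com -> 10.0.0.5 (expiry=0+12=12). clock=0
Op 4: tick 2 -> clock=2.
Op 5: tick 3 -> clock=5. purged={d.com}
Op 6: tick 2 -> clock=7.
Op 7: insert e.com -> 10.0.0.6 (expiry=7+10=17). clock=7
Op 8: tick 3 -> clock=10.
Op 9: tick 2 -> clock=12. purged={b.com}
Op 10: tick 1 -> clock=13.
Op 11: tick 5 -> clock=18. purged={e.com}
Op 12: insert f.com -> 10.0.0.5 (expiry=18+7=25). clock=18
Op 13: insert b.com -> 10.0.0.4 (expiry=18+9=27). clock=18
Op 14: tick 2 -> clock=20.
Op 15: tick 5 -> clock=25. purged={f.com}
Op 16: tick 4 -> clock=29. purged={b.com}
Op 17: tick 2 -> clock=31.
Op 18: insert d.com -> 10.0.0.2 (expiry=31+14=45). clock=31
Op 19: insert d.com -> 10.0.0.6 (expiry=31+1=32). clock=31
Op 20: insert c.com -> 10.0.0.4 (expiry=31+12=43). clock=31
Op 21: tick 4 -> clock=35. purged={d.com}
Op 22: insert d.com -> 10.0.0.2 (expiry=35+7=42). clock=35
Op 23: insert e.com -> 10.0.0.8 (expiry=35+4=39). clock=35
Op 24: tick 2 -> clock=37.
Op 25: tick 3 -> clock=40. purged={e.com}
lookup e.com: not in cache (expired or never inserted)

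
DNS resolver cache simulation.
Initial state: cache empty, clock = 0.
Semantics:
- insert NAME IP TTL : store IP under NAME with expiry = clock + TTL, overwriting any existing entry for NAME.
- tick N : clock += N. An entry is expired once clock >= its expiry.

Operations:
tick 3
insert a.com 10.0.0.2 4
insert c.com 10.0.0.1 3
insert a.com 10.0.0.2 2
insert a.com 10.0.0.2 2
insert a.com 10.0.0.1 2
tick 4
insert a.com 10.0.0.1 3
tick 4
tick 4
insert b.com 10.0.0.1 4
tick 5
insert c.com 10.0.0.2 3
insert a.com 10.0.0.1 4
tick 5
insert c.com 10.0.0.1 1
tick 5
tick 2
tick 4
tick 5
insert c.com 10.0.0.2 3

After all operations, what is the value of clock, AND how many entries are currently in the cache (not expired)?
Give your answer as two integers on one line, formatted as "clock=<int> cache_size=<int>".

Answer: clock=41 cache_size=1

Derivation:
Op 1: tick 3 -> clock=3.
Op 2: insert a.com -> 10.0.0.2 (expiry=3+4=7). clock=3
Op 3: insert c.com -> 10.0.0.1 (expiry=3+3=6). clock=3
Op 4: insert a.com -> 10.0.0.2 (expiry=3+2=5). clock=3
Op 5: insert a.com -> 10.0.0.2 (expiry=3+2=5). clock=3
Op 6: insert a.com -> 10.0.0.1 (expiry=3+2=5). clock=3
Op 7: tick 4 -> clock=7. purged={a.com,c.com}
Op 8: insert a.com -> 10.0.0.1 (expiry=7+3=10). clock=7
Op 9: tick 4 -> clock=11. purged={a.com}
Op 10: tick 4 -> clock=15.
Op 11: insert b.com -> 10.0.0.1 (expiry=15+4=19). clock=15
Op 12: tick 5 -> clock=20. purged={b.com}
Op 13: insert c.com -> 10.0.0.2 (expiry=20+3=23). clock=20
Op 14: insert a.com -> 10.0.0.1 (expiry=20+4=24). clock=20
Op 15: tick 5 -> clock=25. purged={a.com,c.com}
Op 16: insert c.com -> 10.0.0.1 (expiry=25+1=26). clock=25
Op 17: tick 5 -> clock=30. purged={c.com}
Op 18: tick 2 -> clock=32.
Op 19: tick 4 -> clock=36.
Op 20: tick 5 -> clock=41.
Op 21: insert c.com -> 10.0.0.2 (expiry=41+3=44). clock=41
Final clock = 41
Final cache (unexpired): {c.com} -> size=1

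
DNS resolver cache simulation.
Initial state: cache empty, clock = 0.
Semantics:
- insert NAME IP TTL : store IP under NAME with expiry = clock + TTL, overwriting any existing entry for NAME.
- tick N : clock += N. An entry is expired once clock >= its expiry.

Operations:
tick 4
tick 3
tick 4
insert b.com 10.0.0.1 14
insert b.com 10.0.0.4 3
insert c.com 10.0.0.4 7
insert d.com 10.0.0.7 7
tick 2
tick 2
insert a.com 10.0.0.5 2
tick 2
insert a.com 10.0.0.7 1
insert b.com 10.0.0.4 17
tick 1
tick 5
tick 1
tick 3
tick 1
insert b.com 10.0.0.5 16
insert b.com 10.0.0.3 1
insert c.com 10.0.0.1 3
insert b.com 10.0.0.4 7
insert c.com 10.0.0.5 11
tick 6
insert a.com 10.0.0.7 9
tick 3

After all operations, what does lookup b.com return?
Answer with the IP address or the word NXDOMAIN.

Answer: NXDOMAIN

Derivation:
Op 1: tick 4 -> clock=4.
Op 2: tick 3 -> clock=7.
Op 3: tick 4 -> clock=11.
Op 4: insert b.com -> 10.0.0.1 (expiry=11+14=25). clock=11
Op 5: insert b.com -> 10.0.0.4 (expiry=11+3=14). clock=11
Op 6: insert c.com -> 10.0.0.4 (expiry=11+7=18). clock=11
Op 7: insert d.com -> 10.0.0.7 (expiry=11+7=18). clock=11
Op 8: tick 2 -> clock=13.
Op 9: tick 2 -> clock=15. purged={b.com}
Op 10: insert a.com -> 10.0.0.5 (expiry=15+2=17). clock=15
Op 11: tick 2 -> clock=17. purged={a.com}
Op 12: insert a.com -> 10.0.0.7 (expiry=17+1=18). clock=17
Op 13: insert b.com -> 10.0.0.4 (expiry=17+17=34). clock=17
Op 14: tick 1 -> clock=18. purged={a.com,c.com,d.com}
Op 15: tick 5 -> clock=23.
Op 16: tick 1 -> clock=24.
Op 17: tick 3 -> clock=27.
Op 18: tick 1 -> clock=28.
Op 19: insert b.com -> 10.0.0.5 (expiry=28+16=44). clock=28
Op 20: insert b.com -> 10.0.0.3 (expiry=28+1=29). clock=28
Op 21: insert c.com -> 10.0.0.1 (expiry=28+3=31). clock=28
Op 22: insert b.com -> 10.0.0.4 (expiry=28+7=35). clock=28
Op 23: insert c.com -> 10.0.0.5 (expiry=28+11=39). clock=28
Op 24: tick 6 -> clock=34.
Op 25: insert a.com -> 10.0.0.7 (expiry=34+9=43). clock=34
Op 26: tick 3 -> clock=37. purged={b.com}
lookup b.com: not in cache (expired or never inserted)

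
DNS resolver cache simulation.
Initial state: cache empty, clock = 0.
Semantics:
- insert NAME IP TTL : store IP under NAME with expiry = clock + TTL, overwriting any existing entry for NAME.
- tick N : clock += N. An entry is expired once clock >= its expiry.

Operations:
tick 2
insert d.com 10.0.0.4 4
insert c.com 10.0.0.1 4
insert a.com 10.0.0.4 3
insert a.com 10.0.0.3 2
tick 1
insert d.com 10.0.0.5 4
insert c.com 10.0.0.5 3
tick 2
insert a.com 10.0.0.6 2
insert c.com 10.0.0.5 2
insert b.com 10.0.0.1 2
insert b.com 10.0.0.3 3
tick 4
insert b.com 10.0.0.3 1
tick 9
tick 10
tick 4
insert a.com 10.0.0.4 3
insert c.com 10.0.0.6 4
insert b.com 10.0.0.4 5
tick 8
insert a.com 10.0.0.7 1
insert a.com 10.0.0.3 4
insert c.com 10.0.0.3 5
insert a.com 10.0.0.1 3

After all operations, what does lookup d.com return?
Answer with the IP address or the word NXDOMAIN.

Answer: NXDOMAIN

Derivation:
Op 1: tick 2 -> clock=2.
Op 2: insert d.com -> 10.0.0.4 (expiry=2+4=6). clock=2
Op 3: insert c.com -> 10.0.0.1 (expiry=2+4=6). clock=2
Op 4: insert a.com -> 10.0.0.4 (expiry=2+3=5). clock=2
Op 5: insert a.com -> 10.0.0.3 (expiry=2+2=4). clock=2
Op 6: tick 1 -> clock=3.
Op 7: insert d.com -> 10.0.0.5 (expiry=3+4=7). clock=3
Op 8: insert c.com -> 10.0.0.5 (expiry=3+3=6). clock=3
Op 9: tick 2 -> clock=5. purged={a.com}
Op 10: insert a.com -> 10.0.0.6 (expiry=5+2=7). clock=5
Op 11: insert c.com -> 10.0.0.5 (expiry=5+2=7). clock=5
Op 12: insert b.com -> 10.0.0.1 (expiry=5+2=7). clock=5
Op 13: insert b.com -> 10.0.0.3 (expiry=5+3=8). clock=5
Op 14: tick 4 -> clock=9. purged={a.com,b.com,c.com,d.com}
Op 15: insert b.com -> 10.0.0.3 (expiry=9+1=10). clock=9
Op 16: tick 9 -> clock=18. purged={b.com}
Op 17: tick 10 -> clock=28.
Op 18: tick 4 -> clock=32.
Op 19: insert a.com -> 10.0.0.4 (expiry=32+3=35). clock=32
Op 20: insert c.com -> 10.0.0.6 (expiry=32+4=36). clock=32
Op 21: insert b.com -> 10.0.0.4 (expiry=32+5=37). clock=32
Op 22: tick 8 -> clock=40. purged={a.com,b.com,c.com}
Op 23: insert a.com -> 10.0.0.7 (expiry=40+1=41). clock=40
Op 24: insert a.com -> 10.0.0.3 (expiry=40+4=44). clock=40
Op 25: insert c.com -> 10.0.0.3 (expiry=40+5=45). clock=40
Op 26: insert a.com -> 10.0.0.1 (expiry=40+3=43). clock=40
lookup d.com: not in cache (expired or never inserted)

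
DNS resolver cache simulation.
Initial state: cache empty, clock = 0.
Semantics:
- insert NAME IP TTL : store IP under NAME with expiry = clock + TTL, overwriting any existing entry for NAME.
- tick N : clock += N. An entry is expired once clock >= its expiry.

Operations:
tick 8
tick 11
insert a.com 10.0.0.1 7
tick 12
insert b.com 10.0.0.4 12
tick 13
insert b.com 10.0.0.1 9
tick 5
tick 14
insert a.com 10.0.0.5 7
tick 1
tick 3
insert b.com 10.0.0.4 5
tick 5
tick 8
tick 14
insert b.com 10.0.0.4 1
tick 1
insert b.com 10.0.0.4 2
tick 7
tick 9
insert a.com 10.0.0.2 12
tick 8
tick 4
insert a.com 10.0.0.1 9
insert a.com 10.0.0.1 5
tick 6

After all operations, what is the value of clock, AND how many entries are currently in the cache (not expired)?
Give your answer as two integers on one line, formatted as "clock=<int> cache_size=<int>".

Answer: clock=129 cache_size=0

Derivation:
Op 1: tick 8 -> clock=8.
Op 2: tick 11 -> clock=19.
Op 3: insert a.com -> 10.0.0.1 (expiry=19+7=26). clock=19
Op 4: tick 12 -> clock=31. purged={a.com}
Op 5: insert b.com -> 10.0.0.4 (expiry=31+12=43). clock=31
Op 6: tick 13 -> clock=44. purged={b.com}
Op 7: insert b.com -> 10.0.0.1 (expiry=44+9=53). clock=44
Op 8: tick 5 -> clock=49.
Op 9: tick 14 -> clock=63. purged={b.com}
Op 10: insert a.com -> 10.0.0.5 (expiry=63+7=70). clock=63
Op 11: tick 1 -> clock=64.
Op 12: tick 3 -> clock=67.
Op 13: insert b.com -> 10.0.0.4 (expiry=67+5=72). clock=67
Op 14: tick 5 -> clock=72. purged={a.com,b.com}
Op 15: tick 8 -> clock=80.
Op 16: tick 14 -> clock=94.
Op 17: insert b.com -> 10.0.0.4 (expiry=94+1=95). clock=94
Op 18: tick 1 -> clock=95. purged={b.com}
Op 19: insert b.com -> 10.0.0.4 (expiry=95+2=97). clock=95
Op 20: tick 7 -> clock=102. purged={b.com}
Op 21: tick 9 -> clock=111.
Op 22: insert a.com -> 10.0.0.2 (expiry=111+12=123). clock=111
Op 23: tick 8 -> clock=119.
Op 24: tick 4 -> clock=123. purged={a.com}
Op 25: insert a.com -> 10.0.0.1 (expiry=123+9=132). clock=123
Op 26: insert a.com -> 10.0.0.1 (expiry=123+5=128). clock=123
Op 27: tick 6 -> clock=129. purged={a.com}
Final clock = 129
Final cache (unexpired): {} -> size=0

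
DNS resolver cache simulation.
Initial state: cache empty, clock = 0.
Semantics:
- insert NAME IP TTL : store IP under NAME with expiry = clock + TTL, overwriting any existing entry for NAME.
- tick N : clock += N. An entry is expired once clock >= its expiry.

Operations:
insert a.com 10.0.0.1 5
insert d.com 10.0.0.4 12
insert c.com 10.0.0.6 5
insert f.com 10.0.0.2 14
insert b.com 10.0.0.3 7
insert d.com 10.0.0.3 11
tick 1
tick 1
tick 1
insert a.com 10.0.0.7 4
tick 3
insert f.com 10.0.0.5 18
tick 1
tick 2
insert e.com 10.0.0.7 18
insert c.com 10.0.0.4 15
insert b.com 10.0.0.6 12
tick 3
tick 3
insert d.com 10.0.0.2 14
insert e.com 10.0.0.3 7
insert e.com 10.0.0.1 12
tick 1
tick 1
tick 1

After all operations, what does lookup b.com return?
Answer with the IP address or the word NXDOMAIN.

Op 1: insert a.com -> 10.0.0.1 (expiry=0+5=5). clock=0
Op 2: insert d.com -> 10.0.0.4 (expiry=0+12=12). clock=0
Op 3: insert c.com -> 10.0.0.6 (expiry=0+5=5). clock=0
Op 4: insert f.com -> 10.0.0.2 (expiry=0+14=14). clock=0
Op 5: insert b.com -> 10.0.0.3 (expiry=0+7=7). clock=0
Op 6: insert d.com -> 10.0.0.3 (expiry=0+11=11). clock=0
Op 7: tick 1 -> clock=1.
Op 8: tick 1 -> clock=2.
Op 9: tick 1 -> clock=3.
Op 10: insert a.com -> 10.0.0.7 (expiry=3+4=7). clock=3
Op 11: tick 3 -> clock=6. purged={c.com}
Op 12: insert f.com -> 10.0.0.5 (expiry=6+18=24). clock=6
Op 13: tick 1 -> clock=7. purged={a.com,b.com}
Op 14: tick 2 -> clock=9.
Op 15: insert e.com -> 10.0.0.7 (expiry=9+18=27). clock=9
Op 16: insert c.com -> 10.0.0.4 (expiry=9+15=24). clock=9
Op 17: insert b.com -> 10.0.0.6 (expiry=9+12=21). clock=9
Op 18: tick 3 -> clock=12. purged={d.com}
Op 19: tick 3 -> clock=15.
Op 20: insert d.com -> 10.0.0.2 (expiry=15+14=29). clock=15
Op 21: insert e.com -> 10.0.0.3 (expiry=15+7=22). clock=15
Op 22: insert e.com -> 10.0.0.1 (expiry=15+12=27). clock=15
Op 23: tick 1 -> clock=16.
Op 24: tick 1 -> clock=17.
Op 25: tick 1 -> clock=18.
lookup b.com: present, ip=10.0.0.6 expiry=21 > clock=18

Answer: 10.0.0.6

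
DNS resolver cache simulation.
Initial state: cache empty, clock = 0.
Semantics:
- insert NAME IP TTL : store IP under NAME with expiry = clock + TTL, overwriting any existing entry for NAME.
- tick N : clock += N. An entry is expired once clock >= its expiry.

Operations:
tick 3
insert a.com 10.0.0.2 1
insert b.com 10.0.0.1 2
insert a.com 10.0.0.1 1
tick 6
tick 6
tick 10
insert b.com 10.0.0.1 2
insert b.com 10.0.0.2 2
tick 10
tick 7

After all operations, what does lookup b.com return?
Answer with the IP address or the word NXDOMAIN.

Answer: NXDOMAIN

Derivation:
Op 1: tick 3 -> clock=3.
Op 2: insert a.com -> 10.0.0.2 (expiry=3+1=4). clock=3
Op 3: insert b.com -> 10.0.0.1 (expiry=3+2=5). clock=3
Op 4: insert a.com -> 10.0.0.1 (expiry=3+1=4). clock=3
Op 5: tick 6 -> clock=9. purged={a.com,b.com}
Op 6: tick 6 -> clock=15.
Op 7: tick 10 -> clock=25.
Op 8: insert b.com -> 10.0.0.1 (expiry=25+2=27). clock=25
Op 9: insert b.com -> 10.0.0.2 (expiry=25+2=27). clock=25
Op 10: tick 10 -> clock=35. purged={b.com}
Op 11: tick 7 -> clock=42.
lookup b.com: not in cache (expired or never inserted)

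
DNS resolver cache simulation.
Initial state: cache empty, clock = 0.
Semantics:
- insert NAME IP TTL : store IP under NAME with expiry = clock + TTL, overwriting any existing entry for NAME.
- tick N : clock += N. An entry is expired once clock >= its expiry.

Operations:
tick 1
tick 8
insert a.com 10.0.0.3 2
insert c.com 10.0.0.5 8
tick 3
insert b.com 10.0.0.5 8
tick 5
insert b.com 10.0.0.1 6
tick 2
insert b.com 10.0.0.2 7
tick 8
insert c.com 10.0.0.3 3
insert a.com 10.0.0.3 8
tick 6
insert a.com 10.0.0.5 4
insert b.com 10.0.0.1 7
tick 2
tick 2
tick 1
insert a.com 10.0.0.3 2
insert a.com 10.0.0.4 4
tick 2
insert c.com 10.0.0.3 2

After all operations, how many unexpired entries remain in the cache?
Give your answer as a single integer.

Answer: 2

Derivation:
Op 1: tick 1 -> clock=1.
Op 2: tick 8 -> clock=9.
Op 3: insert a.com -> 10.0.0.3 (expiry=9+2=11). clock=9
Op 4: insert c.com -> 10.0.0.5 (expiry=9+8=17). clock=9
Op 5: tick 3 -> clock=12. purged={a.com}
Op 6: insert b.com -> 10.0.0.5 (expiry=12+8=20). clock=12
Op 7: tick 5 -> clock=17. purged={c.com}
Op 8: insert b.com -> 10.0.0.1 (expiry=17+6=23). clock=17
Op 9: tick 2 -> clock=19.
Op 10: insert b.com -> 10.0.0.2 (expiry=19+7=26). clock=19
Op 11: tick 8 -> clock=27. purged={b.com}
Op 12: insert c.com -> 10.0.0.3 (expiry=27+3=30). clock=27
Op 13: insert a.com -> 10.0.0.3 (expiry=27+8=35). clock=27
Op 14: tick 6 -> clock=33. purged={c.com}
Op 15: insert a.com -> 10.0.0.5 (expiry=33+4=37). clock=33
Op 16: insert b.com -> 10.0.0.1 (expiry=33+7=40). clock=33
Op 17: tick 2 -> clock=35.
Op 18: tick 2 -> clock=37. purged={a.com}
Op 19: tick 1 -> clock=38.
Op 20: insert a.com -> 10.0.0.3 (expiry=38+2=40). clock=38
Op 21: insert a.com -> 10.0.0.4 (expiry=38+4=42). clock=38
Op 22: tick 2 -> clock=40. purged={b.com}
Op 23: insert c.com -> 10.0.0.3 (expiry=40+2=42). clock=40
Final cache (unexpired): {a.com,c.com} -> size=2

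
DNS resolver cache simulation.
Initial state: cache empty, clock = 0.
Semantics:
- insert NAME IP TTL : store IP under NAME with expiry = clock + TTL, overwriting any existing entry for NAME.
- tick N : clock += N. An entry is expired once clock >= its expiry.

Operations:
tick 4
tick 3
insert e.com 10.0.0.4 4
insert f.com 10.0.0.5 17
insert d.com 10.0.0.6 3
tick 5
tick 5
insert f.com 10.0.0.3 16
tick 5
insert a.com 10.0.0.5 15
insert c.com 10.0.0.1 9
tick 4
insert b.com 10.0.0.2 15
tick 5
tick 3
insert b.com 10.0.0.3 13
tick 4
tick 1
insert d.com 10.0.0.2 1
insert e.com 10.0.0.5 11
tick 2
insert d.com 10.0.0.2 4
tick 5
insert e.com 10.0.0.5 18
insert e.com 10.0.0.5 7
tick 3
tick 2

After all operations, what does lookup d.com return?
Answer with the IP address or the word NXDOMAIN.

Answer: NXDOMAIN

Derivation:
Op 1: tick 4 -> clock=4.
Op 2: tick 3 -> clock=7.
Op 3: insert e.com -> 10.0.0.4 (expiry=7+4=11). clock=7
Op 4: insert f.com -> 10.0.0.5 (expiry=7+17=24). clock=7
Op 5: insert d.com -> 10.0.0.6 (expiry=7+3=10). clock=7
Op 6: tick 5 -> clock=12. purged={d.com,e.com}
Op 7: tick 5 -> clock=17.
Op 8: insert f.com -> 10.0.0.3 (expiry=17+16=33). clock=17
Op 9: tick 5 -> clock=22.
Op 10: insert a.com -> 10.0.0.5 (expiry=22+15=37). clock=22
Op 11: insert c.com -> 10.0.0.1 (expiry=22+9=31). clock=22
Op 12: tick 4 -> clock=26.
Op 13: insert b.com -> 10.0.0.2 (expiry=26+15=41). clock=26
Op 14: tick 5 -> clock=31. purged={c.com}
Op 15: tick 3 -> clock=34. purged={f.com}
Op 16: insert b.com -> 10.0.0.3 (expiry=34+13=47). clock=34
Op 17: tick 4 -> clock=38. purged={a.com}
Op 18: tick 1 -> clock=39.
Op 19: insert d.com -> 10.0.0.2 (expiry=39+1=40). clock=39
Op 20: insert e.com -> 10.0.0.5 (expiry=39+11=50). clock=39
Op 21: tick 2 -> clock=41. purged={d.com}
Op 22: insert d.com -> 10.0.0.2 (expiry=41+4=45). clock=41
Op 23: tick 5 -> clock=46. purged={d.com}
Op 24: insert e.com -> 10.0.0.5 (expiry=46+18=64). clock=46
Op 25: insert e.com -> 10.0.0.5 (expiry=46+7=53). clock=46
Op 26: tick 3 -> clock=49. purged={b.com}
Op 27: tick 2 -> clock=51.
lookup d.com: not in cache (expired or never inserted)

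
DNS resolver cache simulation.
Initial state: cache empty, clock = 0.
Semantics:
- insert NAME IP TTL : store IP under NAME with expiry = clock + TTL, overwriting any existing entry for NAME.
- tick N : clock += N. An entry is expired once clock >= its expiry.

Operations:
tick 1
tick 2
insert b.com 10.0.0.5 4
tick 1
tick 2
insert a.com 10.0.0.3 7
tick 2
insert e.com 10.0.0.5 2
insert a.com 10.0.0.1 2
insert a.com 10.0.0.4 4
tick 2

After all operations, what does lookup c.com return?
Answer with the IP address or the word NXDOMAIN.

Op 1: tick 1 -> clock=1.
Op 2: tick 2 -> clock=3.
Op 3: insert b.com -> 10.0.0.5 (expiry=3+4=7). clock=3
Op 4: tick 1 -> clock=4.
Op 5: tick 2 -> clock=6.
Op 6: insert a.com -> 10.0.0.3 (expiry=6+7=13). clock=6
Op 7: tick 2 -> clock=8. purged={b.com}
Op 8: insert e.com -> 10.0.0.5 (expiry=8+2=10). clock=8
Op 9: insert a.com -> 10.0.0.1 (expiry=8+2=10). clock=8
Op 10: insert a.com -> 10.0.0.4 (expiry=8+4=12). clock=8
Op 11: tick 2 -> clock=10. purged={e.com}
lookup c.com: not in cache (expired or never inserted)

Answer: NXDOMAIN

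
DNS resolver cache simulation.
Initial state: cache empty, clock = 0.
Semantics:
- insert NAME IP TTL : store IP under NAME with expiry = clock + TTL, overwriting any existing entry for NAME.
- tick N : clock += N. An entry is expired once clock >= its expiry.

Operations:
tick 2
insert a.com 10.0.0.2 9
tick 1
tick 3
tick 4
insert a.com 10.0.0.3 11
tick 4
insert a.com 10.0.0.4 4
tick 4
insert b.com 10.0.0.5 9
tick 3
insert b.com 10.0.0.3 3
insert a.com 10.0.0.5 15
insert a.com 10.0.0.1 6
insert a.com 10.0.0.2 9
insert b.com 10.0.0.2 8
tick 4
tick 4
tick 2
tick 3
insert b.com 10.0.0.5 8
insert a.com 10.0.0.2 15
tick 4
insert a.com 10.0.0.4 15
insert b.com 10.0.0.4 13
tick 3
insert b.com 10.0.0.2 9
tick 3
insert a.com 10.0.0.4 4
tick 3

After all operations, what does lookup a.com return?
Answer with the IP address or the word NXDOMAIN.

Op 1: tick 2 -> clock=2.
Op 2: insert a.com -> 10.0.0.2 (expiry=2+9=11). clock=2
Op 3: tick 1 -> clock=3.
Op 4: tick 3 -> clock=6.
Op 5: tick 4 -> clock=10.
Op 6: insert a.com -> 10.0.0.3 (expiry=10+11=21). clock=10
Op 7: tick 4 -> clock=14.
Op 8: insert a.com -> 10.0.0.4 (expiry=14+4=18). clock=14
Op 9: tick 4 -> clock=18. purged={a.com}
Op 10: insert b.com -> 10.0.0.5 (expiry=18+9=27). clock=18
Op 11: tick 3 -> clock=21.
Op 12: insert b.com -> 10.0.0.3 (expiry=21+3=24). clock=21
Op 13: insert a.com -> 10.0.0.5 (expiry=21+15=36). clock=21
Op 14: insert a.com -> 10.0.0.1 (expiry=21+6=27). clock=21
Op 15: insert a.com -> 10.0.0.2 (expiry=21+9=30). clock=21
Op 16: insert b.com -> 10.0.0.2 (expiry=21+8=29). clock=21
Op 17: tick 4 -> clock=25.
Op 18: tick 4 -> clock=29. purged={b.com}
Op 19: tick 2 -> clock=31. purged={a.com}
Op 20: tick 3 -> clock=34.
Op 21: insert b.com -> 10.0.0.5 (expiry=34+8=42). clock=34
Op 22: insert a.com -> 10.0.0.2 (expiry=34+15=49). clock=34
Op 23: tick 4 -> clock=38.
Op 24: insert a.com -> 10.0.0.4 (expiry=38+15=53). clock=38
Op 25: insert b.com -> 10.0.0.4 (expiry=38+13=51). clock=38
Op 26: tick 3 -> clock=41.
Op 27: insert b.com -> 10.0.0.2 (expiry=41+9=50). clock=41
Op 28: tick 3 -> clock=44.
Op 29: insert a.com -> 10.0.0.4 (expiry=44+4=48). clock=44
Op 30: tick 3 -> clock=47.
lookup a.com: present, ip=10.0.0.4 expiry=48 > clock=47

Answer: 10.0.0.4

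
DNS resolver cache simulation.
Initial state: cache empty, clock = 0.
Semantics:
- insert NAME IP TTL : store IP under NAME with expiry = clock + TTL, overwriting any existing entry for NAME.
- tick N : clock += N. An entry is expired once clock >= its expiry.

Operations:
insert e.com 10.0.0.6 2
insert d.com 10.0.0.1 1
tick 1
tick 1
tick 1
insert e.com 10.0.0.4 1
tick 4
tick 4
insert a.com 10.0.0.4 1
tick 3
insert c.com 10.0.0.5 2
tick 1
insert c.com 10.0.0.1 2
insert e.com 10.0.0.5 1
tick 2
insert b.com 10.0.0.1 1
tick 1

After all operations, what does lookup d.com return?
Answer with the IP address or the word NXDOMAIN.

Op 1: insert e.com -> 10.0.0.6 (expiry=0+2=2). clock=0
Op 2: insert d.com -> 10.0.0.1 (expiry=0+1=1). clock=0
Op 3: tick 1 -> clock=1. purged={d.com}
Op 4: tick 1 -> clock=2. purged={e.com}
Op 5: tick 1 -> clock=3.
Op 6: insert e.com -> 10.0.0.4 (expiry=3+1=4). clock=3
Op 7: tick 4 -> clock=7. purged={e.com}
Op 8: tick 4 -> clock=11.
Op 9: insert a.com -> 10.0.0.4 (expiry=11+1=12). clock=11
Op 10: tick 3 -> clock=14. purged={a.com}
Op 11: insert c.com -> 10.0.0.5 (expiry=14+2=16). clock=14
Op 12: tick 1 -> clock=15.
Op 13: insert c.com -> 10.0.0.1 (expiry=15+2=17). clock=15
Op 14: insert e.com -> 10.0.0.5 (expiry=15+1=16). clock=15
Op 15: tick 2 -> clock=17. purged={c.com,e.com}
Op 16: insert b.com -> 10.0.0.1 (expiry=17+1=18). clock=17
Op 17: tick 1 -> clock=18. purged={b.com}
lookup d.com: not in cache (expired or never inserted)

Answer: NXDOMAIN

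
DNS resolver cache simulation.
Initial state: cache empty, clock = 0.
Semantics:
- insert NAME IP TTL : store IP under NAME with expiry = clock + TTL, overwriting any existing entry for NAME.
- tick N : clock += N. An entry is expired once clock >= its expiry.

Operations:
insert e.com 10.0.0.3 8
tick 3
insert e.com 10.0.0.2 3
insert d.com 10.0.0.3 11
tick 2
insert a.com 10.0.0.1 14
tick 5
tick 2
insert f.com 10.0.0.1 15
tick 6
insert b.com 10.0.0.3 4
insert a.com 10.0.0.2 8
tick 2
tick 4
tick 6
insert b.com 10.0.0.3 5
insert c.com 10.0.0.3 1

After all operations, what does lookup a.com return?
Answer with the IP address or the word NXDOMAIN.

Answer: NXDOMAIN

Derivation:
Op 1: insert e.com -> 10.0.0.3 (expiry=0+8=8). clock=0
Op 2: tick 3 -> clock=3.
Op 3: insert e.com -> 10.0.0.2 (expiry=3+3=6). clock=3
Op 4: insert d.com -> 10.0.0.3 (expiry=3+11=14). clock=3
Op 5: tick 2 -> clock=5.
Op 6: insert a.com -> 10.0.0.1 (expiry=5+14=19). clock=5
Op 7: tick 5 -> clock=10. purged={e.com}
Op 8: tick 2 -> clock=12.
Op 9: insert f.com -> 10.0.0.1 (expiry=12+15=27). clock=12
Op 10: tick 6 -> clock=18. purged={d.com}
Op 11: insert b.com -> 10.0.0.3 (expiry=18+4=22). clock=18
Op 12: insert a.com -> 10.0.0.2 (expiry=18+8=26). clock=18
Op 13: tick 2 -> clock=20.
Op 14: tick 4 -> clock=24. purged={b.com}
Op 15: tick 6 -> clock=30. purged={a.com,f.com}
Op 16: insert b.com -> 10.0.0.3 (expiry=30+5=35). clock=30
Op 17: insert c.com -> 10.0.0.3 (expiry=30+1=31). clock=30
lookup a.com: not in cache (expired or never inserted)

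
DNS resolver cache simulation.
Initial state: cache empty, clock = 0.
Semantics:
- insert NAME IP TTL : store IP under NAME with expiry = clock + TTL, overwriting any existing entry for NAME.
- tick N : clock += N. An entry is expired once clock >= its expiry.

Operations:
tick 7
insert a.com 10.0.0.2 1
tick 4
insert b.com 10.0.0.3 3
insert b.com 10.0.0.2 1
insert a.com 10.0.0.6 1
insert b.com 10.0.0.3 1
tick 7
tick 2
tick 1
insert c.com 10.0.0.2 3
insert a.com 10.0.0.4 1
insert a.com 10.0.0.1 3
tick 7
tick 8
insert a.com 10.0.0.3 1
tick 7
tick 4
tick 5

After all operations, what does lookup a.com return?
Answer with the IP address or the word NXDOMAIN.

Answer: NXDOMAIN

Derivation:
Op 1: tick 7 -> clock=7.
Op 2: insert a.com -> 10.0.0.2 (expiry=7+1=8). clock=7
Op 3: tick 4 -> clock=11. purged={a.com}
Op 4: insert b.com -> 10.0.0.3 (expiry=11+3=14). clock=11
Op 5: insert b.com -> 10.0.0.2 (expiry=11+1=12). clock=11
Op 6: insert a.com -> 10.0.0.6 (expiry=11+1=12). clock=11
Op 7: insert b.com -> 10.0.0.3 (expiry=11+1=12). clock=11
Op 8: tick 7 -> clock=18. purged={a.com,b.com}
Op 9: tick 2 -> clock=20.
Op 10: tick 1 -> clock=21.
Op 11: insert c.com -> 10.0.0.2 (expiry=21+3=24). clock=21
Op 12: insert a.com -> 10.0.0.4 (expiry=21+1=22). clock=21
Op 13: insert a.com -> 10.0.0.1 (expiry=21+3=24). clock=21
Op 14: tick 7 -> clock=28. purged={a.com,c.com}
Op 15: tick 8 -> clock=36.
Op 16: insert a.com -> 10.0.0.3 (expiry=36+1=37). clock=36
Op 17: tick 7 -> clock=43. purged={a.com}
Op 18: tick 4 -> clock=47.
Op 19: tick 5 -> clock=52.
lookup a.com: not in cache (expired or never inserted)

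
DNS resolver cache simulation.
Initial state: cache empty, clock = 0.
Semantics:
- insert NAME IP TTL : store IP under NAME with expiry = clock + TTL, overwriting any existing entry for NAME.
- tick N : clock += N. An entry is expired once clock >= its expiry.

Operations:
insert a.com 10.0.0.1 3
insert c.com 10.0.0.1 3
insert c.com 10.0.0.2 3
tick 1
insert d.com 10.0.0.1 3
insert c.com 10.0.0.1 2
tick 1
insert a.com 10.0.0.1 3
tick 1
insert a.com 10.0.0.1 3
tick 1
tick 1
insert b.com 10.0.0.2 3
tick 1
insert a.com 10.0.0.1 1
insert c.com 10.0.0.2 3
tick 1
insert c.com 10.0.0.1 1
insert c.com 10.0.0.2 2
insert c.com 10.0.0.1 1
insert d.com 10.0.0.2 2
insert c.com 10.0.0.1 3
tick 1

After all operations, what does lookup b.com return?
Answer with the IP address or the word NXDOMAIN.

Op 1: insert a.com -> 10.0.0.1 (expiry=0+3=3). clock=0
Op 2: insert c.com -> 10.0.0.1 (expiry=0+3=3). clock=0
Op 3: insert c.com -> 10.0.0.2 (expiry=0+3=3). clock=0
Op 4: tick 1 -> clock=1.
Op 5: insert d.com -> 10.0.0.1 (expiry=1+3=4). clock=1
Op 6: insert c.com -> 10.0.0.1 (expiry=1+2=3). clock=1
Op 7: tick 1 -> clock=2.
Op 8: insert a.com -> 10.0.0.1 (expiry=2+3=5). clock=2
Op 9: tick 1 -> clock=3. purged={c.com}
Op 10: insert a.com -> 10.0.0.1 (expiry=3+3=6). clock=3
Op 11: tick 1 -> clock=4. purged={d.com}
Op 12: tick 1 -> clock=5.
Op 13: insert b.com -> 10.0.0.2 (expiry=5+3=8). clock=5
Op 14: tick 1 -> clock=6. purged={a.com}
Op 15: insert a.com -> 10.0.0.1 (expiry=6+1=7). clock=6
Op 16: insert c.com -> 10.0.0.2 (expiry=6+3=9). clock=6
Op 17: tick 1 -> clock=7. purged={a.com}
Op 18: insert c.com -> 10.0.0.1 (expiry=7+1=8). clock=7
Op 19: insert c.com -> 10.0.0.2 (expiry=7+2=9). clock=7
Op 20: insert c.com -> 10.0.0.1 (expiry=7+1=8). clock=7
Op 21: insert d.com -> 10.0.0.2 (expiry=7+2=9). clock=7
Op 22: insert c.com -> 10.0.0.1 (expiry=7+3=10). clock=7
Op 23: tick 1 -> clock=8. purged={b.com}
lookup b.com: not in cache (expired or never inserted)

Answer: NXDOMAIN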